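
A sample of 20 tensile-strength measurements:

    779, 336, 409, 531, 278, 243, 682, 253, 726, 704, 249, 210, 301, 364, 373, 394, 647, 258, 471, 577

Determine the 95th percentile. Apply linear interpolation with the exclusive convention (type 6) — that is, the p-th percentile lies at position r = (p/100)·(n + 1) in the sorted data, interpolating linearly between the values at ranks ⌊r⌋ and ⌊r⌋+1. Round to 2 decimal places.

776.35

Sorted: 210, 243, 249, 253, 258, 278, 301, 336, 364, 373, 394, 409, 471, 531, 577, 647, 682, 704, 726, 779.
n = 20.
r = (95/100)·(20 + 1) = 19.95.
Rank 19 is 726 and rank 20 is 779.
Interpolate: 726 + 0.95·(779 − 726) = 726 + 0.95·53 = 776.35.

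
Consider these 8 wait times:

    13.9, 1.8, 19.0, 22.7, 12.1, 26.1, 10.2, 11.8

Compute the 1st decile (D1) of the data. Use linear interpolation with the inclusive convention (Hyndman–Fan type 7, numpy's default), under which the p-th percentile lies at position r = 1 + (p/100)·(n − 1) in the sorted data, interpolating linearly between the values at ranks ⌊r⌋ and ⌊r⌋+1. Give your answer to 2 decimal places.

Sorted: 1.8, 10.2, 11.8, 12.1, 13.9, 19.0, 22.7, 26.1.
n = 8.
r = 1 + (10/100)·(8 − 1) = 1 + 0.7 = 1.7.
Rank 1 is 1.8 and rank 2 is 10.2.
Interpolate: 1.8 + 0.7·(10.2 − 1.8) = 1.8 + 0.7·8.4 = 7.68.

7.68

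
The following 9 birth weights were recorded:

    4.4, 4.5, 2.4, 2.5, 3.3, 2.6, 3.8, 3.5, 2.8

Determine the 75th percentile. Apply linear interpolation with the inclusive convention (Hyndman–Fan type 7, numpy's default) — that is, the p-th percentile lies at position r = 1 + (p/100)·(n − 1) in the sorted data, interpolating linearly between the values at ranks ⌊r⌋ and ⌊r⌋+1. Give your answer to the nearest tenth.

3.8

Sorted: 2.4, 2.5, 2.6, 2.8, 3.3, 3.5, 3.8, 4.4, 4.5.
n = 9.
r = 1 + (75/100)·(9 − 1) = 1 + 6 = 7.
r is an integer, so P75 is the value at rank 7: 3.8.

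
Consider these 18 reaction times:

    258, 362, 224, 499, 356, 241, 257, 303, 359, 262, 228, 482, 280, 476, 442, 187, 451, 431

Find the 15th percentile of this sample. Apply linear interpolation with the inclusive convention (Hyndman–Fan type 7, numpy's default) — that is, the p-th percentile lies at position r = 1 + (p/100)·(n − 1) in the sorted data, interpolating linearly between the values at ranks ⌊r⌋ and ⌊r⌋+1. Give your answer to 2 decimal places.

235.15

Sorted: 187, 224, 228, 241, 257, 258, 262, 280, 303, 356, 359, 362, 431, 442, 451, 476, 482, 499.
n = 18.
r = 1 + (15/100)·(18 − 1) = 1 + 2.55 = 3.55.
Rank 3 is 228 and rank 4 is 241.
Interpolate: 228 + 0.55·(241 − 228) = 228 + 0.55·13 = 235.15.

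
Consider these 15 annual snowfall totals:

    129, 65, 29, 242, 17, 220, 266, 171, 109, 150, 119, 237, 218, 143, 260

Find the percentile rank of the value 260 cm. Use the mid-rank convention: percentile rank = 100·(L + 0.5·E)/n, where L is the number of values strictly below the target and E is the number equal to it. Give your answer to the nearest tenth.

90.0

Sorted: 17, 29, 65, 109, 119, 129, 143, 150, 171, 218, 220, 237, 242, 260, 266.
Count below 260: L = 13; count equal: E = 1; n = 15.
Percentile rank = 100·(13 + 0.5·1)/15 = 100·13.5/15 = 90.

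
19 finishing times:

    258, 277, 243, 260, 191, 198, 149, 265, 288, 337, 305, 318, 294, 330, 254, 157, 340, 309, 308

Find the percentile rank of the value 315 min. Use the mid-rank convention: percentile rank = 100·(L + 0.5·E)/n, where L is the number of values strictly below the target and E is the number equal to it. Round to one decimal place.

Sorted: 149, 157, 191, 198, 243, 254, 258, 260, 265, 277, 288, 294, 305, 308, 309, 318, 330, 337, 340.
Count below 315: L = 15; count equal: E = 0; n = 19.
Percentile rank = 100·(15 + 0.5·0)/19 = 100·15/19 = 78.95.

78.9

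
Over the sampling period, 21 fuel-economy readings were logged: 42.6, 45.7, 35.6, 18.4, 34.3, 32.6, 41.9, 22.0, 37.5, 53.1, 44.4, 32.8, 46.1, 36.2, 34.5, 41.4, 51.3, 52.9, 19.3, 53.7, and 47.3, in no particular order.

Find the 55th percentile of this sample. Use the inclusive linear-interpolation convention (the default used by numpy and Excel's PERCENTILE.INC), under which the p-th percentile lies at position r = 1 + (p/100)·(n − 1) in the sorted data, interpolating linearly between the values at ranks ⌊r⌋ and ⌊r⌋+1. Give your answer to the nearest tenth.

41.9

Sorted: 18.4, 19.3, 22.0, 32.6, 32.8, 34.3, 34.5, 35.6, 36.2, 37.5, 41.4, 41.9, 42.6, 44.4, 45.7, 46.1, 47.3, 51.3, 52.9, 53.1, 53.7.
n = 21.
r = 1 + (55/100)·(21 − 1) = 1 + 11 = 12.
r is an integer, so P55 is the value at rank 12: 41.9.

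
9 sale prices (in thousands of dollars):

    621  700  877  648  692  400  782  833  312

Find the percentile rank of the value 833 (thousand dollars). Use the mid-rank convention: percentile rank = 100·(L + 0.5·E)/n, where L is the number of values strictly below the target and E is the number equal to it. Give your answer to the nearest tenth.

Sorted: 312, 400, 621, 648, 692, 700, 782, 833, 877.
Count below 833: L = 7; count equal: E = 1; n = 9.
Percentile rank = 100·(7 + 0.5·1)/9 = 100·7.5/9 = 83.33.

83.3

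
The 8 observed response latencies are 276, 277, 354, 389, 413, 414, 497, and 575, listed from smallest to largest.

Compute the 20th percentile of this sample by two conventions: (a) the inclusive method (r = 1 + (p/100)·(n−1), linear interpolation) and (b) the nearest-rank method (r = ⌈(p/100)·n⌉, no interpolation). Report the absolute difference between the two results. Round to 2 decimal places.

n = 8.
(a) r = 2.4; between ranks 2 (277) and 3 (354): 307.8.
(b) the nearest-rank method: rank 2 → 277.
|307.8 − 277| = 30.8.

30.80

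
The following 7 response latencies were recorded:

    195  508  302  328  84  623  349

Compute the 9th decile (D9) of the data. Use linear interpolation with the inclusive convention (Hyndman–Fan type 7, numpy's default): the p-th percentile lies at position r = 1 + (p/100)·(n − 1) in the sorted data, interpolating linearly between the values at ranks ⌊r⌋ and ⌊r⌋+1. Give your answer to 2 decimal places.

554.00

Sorted: 84, 195, 302, 328, 349, 508, 623.
n = 7.
r = 1 + (90/100)·(7 − 1) = 1 + 5.4 = 6.4.
Rank 6 is 508 and rank 7 is 623.
Interpolate: 508 + 0.4·(623 − 508) = 508 + 0.4·115 = 554.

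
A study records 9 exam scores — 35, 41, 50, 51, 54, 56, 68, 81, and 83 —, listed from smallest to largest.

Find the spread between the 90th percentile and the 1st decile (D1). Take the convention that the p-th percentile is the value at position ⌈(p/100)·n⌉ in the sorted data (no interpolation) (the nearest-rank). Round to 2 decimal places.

48.00

n = 9.
P10: rank ⌈10/100·9⌉ = 1 → 35.
P90: rank ⌈90/100·9⌉ = 9 → 83.
Difference: 83 − 35 = 48.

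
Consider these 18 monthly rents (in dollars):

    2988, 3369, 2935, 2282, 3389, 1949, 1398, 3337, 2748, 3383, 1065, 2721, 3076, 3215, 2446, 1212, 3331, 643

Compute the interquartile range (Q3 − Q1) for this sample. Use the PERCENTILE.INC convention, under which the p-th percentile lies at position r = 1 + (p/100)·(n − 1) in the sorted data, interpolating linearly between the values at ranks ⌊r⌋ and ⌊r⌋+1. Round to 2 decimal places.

1269.75

Sorted: 643, 1065, 1212, 1398, 1949, 2282, 2446, 2721, 2748, 2935, 2988, 3076, 3215, 3331, 3337, 3369, 3383, 3389.
n = 18.
P25: r = 5.25; ranks 5–6 are 1949, 2282; interpolating gives 2032.25.
P75: r = 13.75; ranks 13–14 are 3215, 3331; interpolating gives 3302.
Difference: 3302 − 2032.25 = 1269.75.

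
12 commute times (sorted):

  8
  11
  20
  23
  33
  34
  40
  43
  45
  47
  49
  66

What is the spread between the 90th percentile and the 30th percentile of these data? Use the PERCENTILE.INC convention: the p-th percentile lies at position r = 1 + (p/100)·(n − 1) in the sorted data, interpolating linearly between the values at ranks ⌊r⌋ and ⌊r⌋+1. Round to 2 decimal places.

22.80

n = 12.
P30: r = 4.3; ranks 4–5 are 23, 33; interpolating gives 26.
P90: r = 10.9; ranks 10–11 are 47, 49; interpolating gives 48.8.
Difference: 48.8 − 26 = 22.8.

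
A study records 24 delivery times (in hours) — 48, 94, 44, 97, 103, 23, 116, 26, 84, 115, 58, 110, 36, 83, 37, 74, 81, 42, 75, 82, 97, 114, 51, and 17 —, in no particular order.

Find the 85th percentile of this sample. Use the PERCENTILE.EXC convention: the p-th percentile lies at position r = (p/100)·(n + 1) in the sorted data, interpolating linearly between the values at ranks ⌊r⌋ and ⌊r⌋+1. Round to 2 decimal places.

Sorted: 17, 23, 26, 36, 37, 42, 44, 48, 51, 58, 74, 75, 81, 82, 83, 84, 94, 97, 97, 103, 110, 114, 115, 116.
n = 24.
r = (85/100)·(24 + 1) = 21.25.
Rank 21 is 110 and rank 22 is 114.
Interpolate: 110 + 0.25·(114 − 110) = 110 + 0.25·4 = 111.

111.00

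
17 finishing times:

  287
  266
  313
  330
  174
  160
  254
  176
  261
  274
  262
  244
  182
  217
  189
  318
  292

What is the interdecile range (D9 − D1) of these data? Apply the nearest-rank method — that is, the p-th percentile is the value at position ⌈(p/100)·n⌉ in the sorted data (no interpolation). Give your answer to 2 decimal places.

Sorted: 160, 174, 176, 182, 189, 217, 244, 254, 261, 262, 266, 274, 287, 292, 313, 318, 330.
n = 17.
P10: rank ⌈10/100·17⌉ = 2 → 174.
P90: rank ⌈90/100·17⌉ = 16 → 318.
Difference: 318 − 174 = 144.

144.00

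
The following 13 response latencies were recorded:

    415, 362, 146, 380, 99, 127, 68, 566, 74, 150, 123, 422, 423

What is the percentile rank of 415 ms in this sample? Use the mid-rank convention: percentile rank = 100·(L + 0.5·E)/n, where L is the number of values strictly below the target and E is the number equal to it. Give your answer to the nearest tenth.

Sorted: 68, 74, 99, 123, 127, 146, 150, 362, 380, 415, 422, 423, 566.
Count below 415: L = 9; count equal: E = 1; n = 13.
Percentile rank = 100·(9 + 0.5·1)/13 = 100·9.5/13 = 73.08.

73.1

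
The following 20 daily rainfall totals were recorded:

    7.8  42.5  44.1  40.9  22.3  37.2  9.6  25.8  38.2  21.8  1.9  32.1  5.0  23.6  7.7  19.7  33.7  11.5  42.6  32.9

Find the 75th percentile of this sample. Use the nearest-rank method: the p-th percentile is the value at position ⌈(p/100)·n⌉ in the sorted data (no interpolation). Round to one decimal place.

Sorted: 1.9, 5.0, 7.7, 7.8, 9.6, 11.5, 19.7, 21.8, 22.3, 23.6, 25.8, 32.1, 32.9, 33.7, 37.2, 38.2, 40.9, 42.5, 42.6, 44.1.
n = 20.
Position = ⌈75/100 · 20⌉ = ⌈15⌉ = 15.
The value at rank 15 is 37.2.

37.2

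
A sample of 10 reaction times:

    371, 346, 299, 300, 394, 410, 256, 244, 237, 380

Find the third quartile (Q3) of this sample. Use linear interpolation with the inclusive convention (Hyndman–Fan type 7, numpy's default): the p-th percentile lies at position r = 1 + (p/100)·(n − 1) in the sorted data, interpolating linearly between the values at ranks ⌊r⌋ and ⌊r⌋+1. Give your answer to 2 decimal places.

377.75

Sorted: 237, 244, 256, 299, 300, 346, 371, 380, 394, 410.
n = 10.
r = 1 + (75/100)·(10 − 1) = 1 + 6.75 = 7.75.
Rank 7 is 371 and rank 8 is 380.
Interpolate: 371 + 0.75·(380 − 371) = 371 + 0.75·9 = 377.75.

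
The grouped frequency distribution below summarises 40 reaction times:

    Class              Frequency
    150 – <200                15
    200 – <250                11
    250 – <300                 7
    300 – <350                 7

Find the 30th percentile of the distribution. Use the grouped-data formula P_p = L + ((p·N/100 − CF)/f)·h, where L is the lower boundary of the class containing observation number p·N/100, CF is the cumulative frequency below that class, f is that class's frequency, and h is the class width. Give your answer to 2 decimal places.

N = 40; target position k = 30/100 · 40 = 12.
Cumulative frequencies: 15, 26, 33, 40.
Observation 12 falls in the class 150 – <200.
L = 150, CF = 0, f = 15, h = 50.
P30 = 150 + ((12 − 0)/15)·50 = 150 + 40 = 190.

190.00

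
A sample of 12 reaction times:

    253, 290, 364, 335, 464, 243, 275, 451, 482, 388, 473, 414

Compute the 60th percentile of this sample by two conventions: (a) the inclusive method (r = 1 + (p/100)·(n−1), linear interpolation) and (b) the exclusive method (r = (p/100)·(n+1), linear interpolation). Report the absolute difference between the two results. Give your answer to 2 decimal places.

Sorted: 243, 253, 275, 290, 335, 364, 388, 414, 451, 464, 473, 482.
n = 12.
(a) r = 7.6; between ranks 7 (388) and 8 (414): 403.6.
(b) r = 7.8; between ranks 7 (388) and 8 (414): 408.8.
|403.6 − 408.8| = 5.2.

5.20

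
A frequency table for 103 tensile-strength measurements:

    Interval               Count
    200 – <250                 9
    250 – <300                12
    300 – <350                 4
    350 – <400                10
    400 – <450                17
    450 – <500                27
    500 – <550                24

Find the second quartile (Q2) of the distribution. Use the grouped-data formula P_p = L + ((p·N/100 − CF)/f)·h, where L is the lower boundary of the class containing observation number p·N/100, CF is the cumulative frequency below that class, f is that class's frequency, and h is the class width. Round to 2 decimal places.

448.53

N = 103; target position k = 50/100 · 103 = 51.5.
Cumulative frequencies: 9, 21, 25, 35, 52, 79, 103.
Observation 51.5 falls in the class 400 – <450.
L = 400, CF = 35, f = 17, h = 50.
P50 = 400 + ((51.5 − 35)/17)·50 = 400 + 48.5294 = 448.529.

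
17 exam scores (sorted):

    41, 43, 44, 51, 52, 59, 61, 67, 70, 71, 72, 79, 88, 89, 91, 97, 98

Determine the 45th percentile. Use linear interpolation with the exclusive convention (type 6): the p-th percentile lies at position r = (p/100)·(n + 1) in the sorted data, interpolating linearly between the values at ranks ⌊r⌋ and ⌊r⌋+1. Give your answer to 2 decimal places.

n = 17.
r = (45/100)·(17 + 1) = 8.1.
Rank 8 is 67 and rank 9 is 70.
Interpolate: 67 + 0.1·(70 − 67) = 67 + 0.1·3 = 67.3.

67.30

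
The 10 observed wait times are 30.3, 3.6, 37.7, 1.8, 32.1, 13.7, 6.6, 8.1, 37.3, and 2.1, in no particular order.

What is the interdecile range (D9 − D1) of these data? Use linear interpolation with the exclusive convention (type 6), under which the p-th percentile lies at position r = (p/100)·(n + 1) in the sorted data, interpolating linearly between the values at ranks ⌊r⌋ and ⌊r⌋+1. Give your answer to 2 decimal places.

Sorted: 1.8, 2.1, 3.6, 6.6, 8.1, 13.7, 30.3, 32.1, 37.3, 37.7.
n = 10.
P10: r = 1.1; ranks 1–2 are 1.8, 2.1; interpolating gives 1.83.
P90: r = 9.9; ranks 9–10 are 37.3, 37.7; interpolating gives 37.66.
Difference: 37.66 − 1.83 = 35.83.

35.83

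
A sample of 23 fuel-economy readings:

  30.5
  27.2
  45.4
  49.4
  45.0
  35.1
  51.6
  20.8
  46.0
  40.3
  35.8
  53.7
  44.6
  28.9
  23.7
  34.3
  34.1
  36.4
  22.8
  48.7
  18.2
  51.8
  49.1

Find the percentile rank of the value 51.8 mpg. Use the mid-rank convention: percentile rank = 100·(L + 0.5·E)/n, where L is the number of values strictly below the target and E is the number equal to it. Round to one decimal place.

Sorted: 18.2, 20.8, 22.8, 23.7, 27.2, 28.9, 30.5, 34.1, 34.3, 35.1, 35.8, 36.4, 40.3, 44.6, 45.0, 45.4, 46.0, 48.7, 49.1, 49.4, 51.6, 51.8, 53.7.
Count below 51.8: L = 21; count equal: E = 1; n = 23.
Percentile rank = 100·(21 + 0.5·1)/23 = 100·21.5/23 = 93.48.

93.5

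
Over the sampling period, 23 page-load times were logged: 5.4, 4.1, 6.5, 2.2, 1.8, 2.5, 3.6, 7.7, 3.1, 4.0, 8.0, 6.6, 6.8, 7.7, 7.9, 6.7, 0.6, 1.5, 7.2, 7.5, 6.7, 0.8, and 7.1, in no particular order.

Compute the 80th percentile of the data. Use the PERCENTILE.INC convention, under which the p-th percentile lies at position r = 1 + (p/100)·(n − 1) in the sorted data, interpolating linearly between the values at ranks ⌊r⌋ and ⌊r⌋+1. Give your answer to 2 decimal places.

7.38

Sorted: 0.6, 0.8, 1.5, 1.8, 2.2, 2.5, 3.1, 3.6, 4.0, 4.1, 5.4, 6.5, 6.6, 6.7, 6.7, 6.8, 7.1, 7.2, 7.5, 7.7, 7.7, 7.9, 8.0.
n = 23.
r = 1 + (80/100)·(23 − 1) = 1 + 17.6 = 18.6.
Rank 18 is 7.2 and rank 19 is 7.5.
Interpolate: 7.2 + 0.6·(7.5 − 7.2) = 7.2 + 0.6·0.3 = 7.38.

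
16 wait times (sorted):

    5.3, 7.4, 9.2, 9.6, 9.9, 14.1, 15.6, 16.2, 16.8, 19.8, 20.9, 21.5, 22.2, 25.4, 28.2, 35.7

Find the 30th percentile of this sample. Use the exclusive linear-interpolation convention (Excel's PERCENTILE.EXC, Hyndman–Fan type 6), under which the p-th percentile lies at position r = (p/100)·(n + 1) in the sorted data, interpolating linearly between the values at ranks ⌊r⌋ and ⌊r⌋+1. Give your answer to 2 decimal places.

10.32

n = 16.
r = (30/100)·(16 + 1) = 5.1.
Rank 5 is 9.9 and rank 6 is 14.1.
Interpolate: 9.9 + 0.1·(14.1 − 9.9) = 9.9 + 0.1·4.2 = 10.32.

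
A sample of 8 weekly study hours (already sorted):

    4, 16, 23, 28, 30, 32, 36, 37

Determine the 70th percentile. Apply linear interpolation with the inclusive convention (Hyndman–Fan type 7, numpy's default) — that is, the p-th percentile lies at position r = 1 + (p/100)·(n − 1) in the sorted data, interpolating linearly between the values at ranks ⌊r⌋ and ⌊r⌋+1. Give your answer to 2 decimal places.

31.80

n = 8.
r = 1 + (70/100)·(8 − 1) = 1 + 4.9 = 5.9.
Rank 5 is 30 and rank 6 is 32.
Interpolate: 30 + 0.9·(32 − 30) = 30 + 0.9·2 = 31.8.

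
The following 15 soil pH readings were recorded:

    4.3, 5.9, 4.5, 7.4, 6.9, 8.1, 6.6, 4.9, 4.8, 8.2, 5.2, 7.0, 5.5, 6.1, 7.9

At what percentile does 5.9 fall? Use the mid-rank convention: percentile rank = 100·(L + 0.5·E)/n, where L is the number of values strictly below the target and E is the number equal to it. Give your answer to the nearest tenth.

43.3

Sorted: 4.3, 4.5, 4.8, 4.9, 5.2, 5.5, 5.9, 6.1, 6.6, 6.9, 7.0, 7.4, 7.9, 8.1, 8.2.
Count below 5.9: L = 6; count equal: E = 1; n = 15.
Percentile rank = 100·(6 + 0.5·1)/15 = 100·6.5/15 = 43.33.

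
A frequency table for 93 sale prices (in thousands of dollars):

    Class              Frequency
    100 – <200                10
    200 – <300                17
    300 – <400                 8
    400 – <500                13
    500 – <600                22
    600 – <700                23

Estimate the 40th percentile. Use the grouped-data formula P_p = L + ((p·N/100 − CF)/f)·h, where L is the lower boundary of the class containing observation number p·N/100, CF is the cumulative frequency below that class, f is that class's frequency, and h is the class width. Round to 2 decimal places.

N = 93; target position k = 40/100 · 93 = 37.2.
Cumulative frequencies: 10, 27, 35, 48, 70, 93.
Observation 37.2 falls in the class 400 – <500.
L = 400, CF = 35, f = 13, h = 100.
P40 = 400 + ((37.2 − 35)/13)·100 = 400 + 16.9231 = 416.923.

416.92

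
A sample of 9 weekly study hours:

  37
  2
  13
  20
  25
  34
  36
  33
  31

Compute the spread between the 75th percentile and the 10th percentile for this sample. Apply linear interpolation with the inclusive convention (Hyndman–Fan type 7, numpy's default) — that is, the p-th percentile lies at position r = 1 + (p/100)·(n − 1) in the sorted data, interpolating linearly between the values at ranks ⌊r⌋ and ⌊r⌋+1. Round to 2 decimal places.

23.20

Sorted: 2, 13, 20, 25, 31, 33, 34, 36, 37.
n = 9.
P10: r = 1.8; ranks 1–2 are 2, 13; interpolating gives 10.8.
P75: r = 7 (integer) → 34.
Difference: 34 − 10.8 = 23.2.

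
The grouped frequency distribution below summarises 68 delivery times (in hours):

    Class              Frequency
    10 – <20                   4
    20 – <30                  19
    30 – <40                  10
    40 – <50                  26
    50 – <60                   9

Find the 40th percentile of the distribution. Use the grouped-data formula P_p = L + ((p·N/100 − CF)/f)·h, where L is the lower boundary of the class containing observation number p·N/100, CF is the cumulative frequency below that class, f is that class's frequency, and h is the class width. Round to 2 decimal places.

N = 68; target position k = 40/100 · 68 = 27.2.
Cumulative frequencies: 4, 23, 33, 59, 68.
Observation 27.2 falls in the class 30 – <40.
L = 30, CF = 23, f = 10, h = 10.
P40 = 30 + ((27.2 − 23)/10)·10 = 30 + 4.2 = 34.2.

34.20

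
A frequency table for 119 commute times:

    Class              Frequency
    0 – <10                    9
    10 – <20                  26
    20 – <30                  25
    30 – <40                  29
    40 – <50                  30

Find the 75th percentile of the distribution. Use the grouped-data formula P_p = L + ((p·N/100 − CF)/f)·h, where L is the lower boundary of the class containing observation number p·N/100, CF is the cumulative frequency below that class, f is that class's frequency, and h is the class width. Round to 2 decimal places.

N = 119; target position k = 75/100 · 119 = 89.25.
Cumulative frequencies: 9, 35, 60, 89, 119.
Observation 89.25 falls in the class 40 – <50.
L = 40, CF = 89, f = 30, h = 10.
P75 = 40 + ((89.25 − 89)/30)·10 = 40 + 0.0833333 = 40.0833.

40.08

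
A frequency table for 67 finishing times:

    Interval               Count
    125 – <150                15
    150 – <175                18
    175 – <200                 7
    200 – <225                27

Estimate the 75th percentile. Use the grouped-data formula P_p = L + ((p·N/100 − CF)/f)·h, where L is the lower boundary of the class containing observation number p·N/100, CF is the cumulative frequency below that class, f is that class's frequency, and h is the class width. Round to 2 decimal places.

N = 67; target position k = 75/100 · 67 = 50.25.
Cumulative frequencies: 15, 33, 40, 67.
Observation 50.25 falls in the class 200 – <225.
L = 200, CF = 40, f = 27, h = 25.
P75 = 200 + ((50.25 − 40)/27)·25 = 200 + 9.49074 = 209.491.

209.49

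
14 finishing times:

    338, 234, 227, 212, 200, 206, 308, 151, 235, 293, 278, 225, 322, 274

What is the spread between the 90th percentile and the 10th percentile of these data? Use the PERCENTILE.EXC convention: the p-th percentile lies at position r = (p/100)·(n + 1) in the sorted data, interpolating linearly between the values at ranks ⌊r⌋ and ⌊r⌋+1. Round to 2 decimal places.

Sorted: 151, 200, 206, 212, 225, 227, 234, 235, 274, 278, 293, 308, 322, 338.
n = 14.
P10: r = 1.5; ranks 1–2 are 151, 200; interpolating gives 175.5.
P90: r = 13.5; ranks 13–14 are 322, 338; interpolating gives 330.
Difference: 330 − 175.5 = 154.5.

154.50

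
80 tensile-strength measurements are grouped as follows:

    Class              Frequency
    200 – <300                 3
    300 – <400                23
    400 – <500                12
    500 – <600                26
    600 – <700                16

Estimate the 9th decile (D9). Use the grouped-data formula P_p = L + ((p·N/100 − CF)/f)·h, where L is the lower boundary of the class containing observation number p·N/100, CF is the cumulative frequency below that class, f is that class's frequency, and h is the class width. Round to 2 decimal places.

650.00

N = 80; target position k = 90/100 · 80 = 72.
Cumulative frequencies: 3, 26, 38, 64, 80.
Observation 72 falls in the class 600 – <700.
L = 600, CF = 64, f = 16, h = 100.
P90 = 600 + ((72 − 64)/16)·100 = 600 + 50 = 650.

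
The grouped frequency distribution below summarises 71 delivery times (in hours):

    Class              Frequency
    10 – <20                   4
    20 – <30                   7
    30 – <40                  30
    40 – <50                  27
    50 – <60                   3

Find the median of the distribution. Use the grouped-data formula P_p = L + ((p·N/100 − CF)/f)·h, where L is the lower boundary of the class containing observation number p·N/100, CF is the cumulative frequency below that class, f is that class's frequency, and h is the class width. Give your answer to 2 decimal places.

N = 71; target position k = 50/100 · 71 = 35.5.
Cumulative frequencies: 4, 11, 41, 68, 71.
Observation 35.5 falls in the class 30 – <40.
L = 30, CF = 11, f = 30, h = 10.
P50 = 30 + ((35.5 − 11)/30)·10 = 30 + 8.16667 = 38.1667.

38.17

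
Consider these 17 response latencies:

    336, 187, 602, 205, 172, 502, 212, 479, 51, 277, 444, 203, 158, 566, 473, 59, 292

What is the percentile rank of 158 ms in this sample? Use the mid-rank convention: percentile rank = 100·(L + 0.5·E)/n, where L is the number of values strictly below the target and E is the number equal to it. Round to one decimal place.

Sorted: 51, 59, 158, 172, 187, 203, 205, 212, 277, 292, 336, 444, 473, 479, 502, 566, 602.
Count below 158: L = 2; count equal: E = 1; n = 17.
Percentile rank = 100·(2 + 0.5·1)/17 = 100·2.5/17 = 14.71.

14.7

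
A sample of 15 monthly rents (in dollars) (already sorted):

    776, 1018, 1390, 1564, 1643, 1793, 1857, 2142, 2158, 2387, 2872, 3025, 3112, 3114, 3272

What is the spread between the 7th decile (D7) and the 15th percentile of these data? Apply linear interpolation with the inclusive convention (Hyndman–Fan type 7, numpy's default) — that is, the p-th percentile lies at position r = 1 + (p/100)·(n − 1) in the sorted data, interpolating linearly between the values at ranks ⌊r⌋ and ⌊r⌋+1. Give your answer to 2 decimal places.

1367.60

n = 15.
P15: r = 3.1; ranks 3–4 are 1390, 1564; interpolating gives 1407.4.
P70: r = 10.8; ranks 10–11 are 2387, 2872; interpolating gives 2775.
Difference: 2775 − 1407.4 = 1367.6.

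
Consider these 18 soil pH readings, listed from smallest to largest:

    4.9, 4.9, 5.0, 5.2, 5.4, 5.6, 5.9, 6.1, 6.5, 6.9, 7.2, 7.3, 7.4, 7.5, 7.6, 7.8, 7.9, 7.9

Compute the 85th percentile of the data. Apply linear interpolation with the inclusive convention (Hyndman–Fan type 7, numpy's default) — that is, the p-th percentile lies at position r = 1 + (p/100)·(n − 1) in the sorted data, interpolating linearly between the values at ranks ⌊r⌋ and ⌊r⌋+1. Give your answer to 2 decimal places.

n = 18.
r = 1 + (85/100)·(18 − 1) = 1 + 14.45 = 15.45.
Rank 15 is 7.6 and rank 16 is 7.8.
Interpolate: 7.6 + 0.45·(7.8 − 7.6) = 7.6 + 0.45·0.2 = 7.69.

7.69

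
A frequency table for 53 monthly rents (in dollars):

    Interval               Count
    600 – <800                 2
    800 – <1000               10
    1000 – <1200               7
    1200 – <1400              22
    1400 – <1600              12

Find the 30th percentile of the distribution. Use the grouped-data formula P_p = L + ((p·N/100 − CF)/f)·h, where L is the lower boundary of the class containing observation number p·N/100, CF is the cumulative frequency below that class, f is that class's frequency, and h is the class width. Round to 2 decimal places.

1111.43

N = 53; target position k = 30/100 · 53 = 15.9.
Cumulative frequencies: 2, 12, 19, 41, 53.
Observation 15.9 falls in the class 1000 – <1200.
L = 1000, CF = 12, f = 7, h = 200.
P30 = 1000 + ((15.9 − 12)/7)·200 = 1000 + 111.429 = 1111.43.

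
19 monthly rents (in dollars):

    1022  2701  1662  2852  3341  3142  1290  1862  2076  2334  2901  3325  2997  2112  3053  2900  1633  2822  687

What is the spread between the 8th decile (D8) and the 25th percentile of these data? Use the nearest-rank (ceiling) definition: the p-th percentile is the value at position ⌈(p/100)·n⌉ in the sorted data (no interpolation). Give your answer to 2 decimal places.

Sorted: 687, 1022, 1290, 1633, 1662, 1862, 2076, 2112, 2334, 2701, 2822, 2852, 2900, 2901, 2997, 3053, 3142, 3325, 3341.
n = 19.
P25: rank ⌈25/100·19⌉ = 5 → 1662.
P80: rank ⌈80/100·19⌉ = 16 → 3053.
Difference: 3053 − 1662 = 1391.

1391.00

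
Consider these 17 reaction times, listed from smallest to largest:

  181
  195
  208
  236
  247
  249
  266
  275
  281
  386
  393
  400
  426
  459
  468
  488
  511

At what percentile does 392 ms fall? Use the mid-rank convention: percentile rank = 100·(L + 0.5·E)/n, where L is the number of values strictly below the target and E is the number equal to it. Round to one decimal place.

Count below 392: L = 10; count equal: E = 0; n = 17.
Percentile rank = 100·(10 + 0.5·0)/17 = 100·10/17 = 58.82.

58.8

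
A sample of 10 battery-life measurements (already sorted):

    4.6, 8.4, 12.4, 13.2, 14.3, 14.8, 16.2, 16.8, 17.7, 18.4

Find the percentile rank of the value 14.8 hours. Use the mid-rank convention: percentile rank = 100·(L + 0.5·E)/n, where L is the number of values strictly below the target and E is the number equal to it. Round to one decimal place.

Count below 14.8: L = 5; count equal: E = 1; n = 10.
Percentile rank = 100·(5 + 0.5·1)/10 = 100·5.5/10 = 55.

55.0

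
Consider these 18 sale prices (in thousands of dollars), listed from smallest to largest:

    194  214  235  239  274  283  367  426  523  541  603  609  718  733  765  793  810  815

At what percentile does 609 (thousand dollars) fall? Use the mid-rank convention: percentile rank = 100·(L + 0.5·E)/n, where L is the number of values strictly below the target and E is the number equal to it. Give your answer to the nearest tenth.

Count below 609: L = 11; count equal: E = 1; n = 18.
Percentile rank = 100·(11 + 0.5·1)/18 = 100·11.5/18 = 63.89.

63.9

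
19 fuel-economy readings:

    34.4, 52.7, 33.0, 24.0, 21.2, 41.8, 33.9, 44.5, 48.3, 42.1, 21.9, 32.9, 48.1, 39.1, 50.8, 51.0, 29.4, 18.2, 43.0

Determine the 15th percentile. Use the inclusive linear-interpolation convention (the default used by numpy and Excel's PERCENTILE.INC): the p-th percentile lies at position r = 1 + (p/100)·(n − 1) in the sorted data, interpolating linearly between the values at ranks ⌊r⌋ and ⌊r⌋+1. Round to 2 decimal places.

23.37

Sorted: 18.2, 21.2, 21.9, 24.0, 29.4, 32.9, 33.0, 33.9, 34.4, 39.1, 41.8, 42.1, 43.0, 44.5, 48.1, 48.3, 50.8, 51.0, 52.7.
n = 19.
r = 1 + (15/100)·(19 − 1) = 1 + 2.7 = 3.7.
Rank 3 is 21.9 and rank 4 is 24.0.
Interpolate: 21.9 + 0.7·(24.0 − 21.9) = 21.9 + 0.7·2.1 = 23.37.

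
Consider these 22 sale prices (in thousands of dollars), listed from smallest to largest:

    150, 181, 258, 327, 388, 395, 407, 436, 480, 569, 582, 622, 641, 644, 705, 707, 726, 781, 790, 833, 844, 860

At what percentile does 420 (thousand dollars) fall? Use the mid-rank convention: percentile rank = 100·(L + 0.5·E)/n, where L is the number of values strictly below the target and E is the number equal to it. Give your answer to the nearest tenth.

Count below 420: L = 7; count equal: E = 0; n = 22.
Percentile rank = 100·(7 + 0.5·0)/22 = 100·7/22 = 31.82.

31.8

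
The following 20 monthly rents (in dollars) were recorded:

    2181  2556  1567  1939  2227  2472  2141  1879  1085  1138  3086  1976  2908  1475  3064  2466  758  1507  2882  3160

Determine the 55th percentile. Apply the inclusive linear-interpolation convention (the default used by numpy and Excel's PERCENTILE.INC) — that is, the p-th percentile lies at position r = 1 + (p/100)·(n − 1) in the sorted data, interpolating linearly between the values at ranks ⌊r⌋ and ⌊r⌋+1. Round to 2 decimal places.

2201.70

Sorted: 758, 1085, 1138, 1475, 1507, 1567, 1879, 1939, 1976, 2141, 2181, 2227, 2466, 2472, 2556, 2882, 2908, 3064, 3086, 3160.
n = 20.
r = 1 + (55/100)·(20 − 1) = 1 + 10.45 = 11.45.
Rank 11 is 2181 and rank 12 is 2227.
Interpolate: 2181 + 0.45·(2227 − 2181) = 2181 + 0.45·46 = 2201.7.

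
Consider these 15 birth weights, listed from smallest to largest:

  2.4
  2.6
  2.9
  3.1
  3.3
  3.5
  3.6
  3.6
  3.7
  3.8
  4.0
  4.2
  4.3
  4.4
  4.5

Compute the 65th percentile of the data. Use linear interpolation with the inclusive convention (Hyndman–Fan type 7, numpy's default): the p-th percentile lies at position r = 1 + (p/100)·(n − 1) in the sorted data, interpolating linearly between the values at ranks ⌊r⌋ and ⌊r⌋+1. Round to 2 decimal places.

3.82

n = 15.
r = 1 + (65/100)·(15 − 1) = 1 + 9.1 = 10.1.
Rank 10 is 3.8 and rank 11 is 4.0.
Interpolate: 3.8 + 0.1·(4.0 − 3.8) = 3.8 + 0.1·0.2 = 3.82.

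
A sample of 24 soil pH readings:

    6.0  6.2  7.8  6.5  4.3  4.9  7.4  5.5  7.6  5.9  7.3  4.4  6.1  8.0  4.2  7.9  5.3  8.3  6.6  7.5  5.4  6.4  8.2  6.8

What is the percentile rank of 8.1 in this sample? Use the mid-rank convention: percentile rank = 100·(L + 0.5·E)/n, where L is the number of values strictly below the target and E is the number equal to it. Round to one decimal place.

Sorted: 4.2, 4.3, 4.4, 4.9, 5.3, 5.4, 5.5, 5.9, 6.0, 6.1, 6.2, 6.4, 6.5, 6.6, 6.8, 7.3, 7.4, 7.5, 7.6, 7.8, 7.9, 8.0, 8.2, 8.3.
Count below 8.1: L = 22; count equal: E = 0; n = 24.
Percentile rank = 100·(22 + 0.5·0)/24 = 100·22/24 = 91.67.

91.7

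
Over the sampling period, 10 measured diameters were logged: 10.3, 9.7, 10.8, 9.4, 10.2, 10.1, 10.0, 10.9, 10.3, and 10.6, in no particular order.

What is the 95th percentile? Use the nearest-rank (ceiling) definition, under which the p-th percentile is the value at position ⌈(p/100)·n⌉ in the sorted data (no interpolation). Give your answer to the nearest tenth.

10.9

Sorted: 9.4, 9.7, 10.0, 10.1, 10.2, 10.3, 10.3, 10.6, 10.8, 10.9.
n = 10.
Position = ⌈95/100 · 10⌉ = ⌈9.5⌉ = 10.
The value at rank 10 is 10.9.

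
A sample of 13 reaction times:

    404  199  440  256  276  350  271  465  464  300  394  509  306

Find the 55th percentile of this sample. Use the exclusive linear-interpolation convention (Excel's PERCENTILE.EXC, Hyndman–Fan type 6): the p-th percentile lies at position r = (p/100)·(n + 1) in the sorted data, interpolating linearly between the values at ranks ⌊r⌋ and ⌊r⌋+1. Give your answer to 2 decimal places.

Sorted: 199, 256, 271, 276, 300, 306, 350, 394, 404, 440, 464, 465, 509.
n = 13.
r = (55/100)·(13 + 1) = 7.7.
Rank 7 is 350 and rank 8 is 394.
Interpolate: 350 + 0.7·(394 − 350) = 350 + 0.7·44 = 380.8.

380.80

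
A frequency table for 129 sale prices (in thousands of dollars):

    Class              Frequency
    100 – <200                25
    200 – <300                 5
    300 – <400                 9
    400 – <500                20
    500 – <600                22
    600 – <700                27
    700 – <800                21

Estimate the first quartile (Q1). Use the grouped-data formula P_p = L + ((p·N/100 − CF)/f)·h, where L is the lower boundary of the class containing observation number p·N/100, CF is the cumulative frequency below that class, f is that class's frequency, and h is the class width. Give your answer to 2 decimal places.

325.00

N = 129; target position k = 25/100 · 129 = 32.25.
Cumulative frequencies: 25, 30, 39, 59, 81, 108, 129.
Observation 32.25 falls in the class 300 – <400.
L = 300, CF = 30, f = 9, h = 100.
P25 = 300 + ((32.25 − 30)/9)·100 = 300 + 25 = 325.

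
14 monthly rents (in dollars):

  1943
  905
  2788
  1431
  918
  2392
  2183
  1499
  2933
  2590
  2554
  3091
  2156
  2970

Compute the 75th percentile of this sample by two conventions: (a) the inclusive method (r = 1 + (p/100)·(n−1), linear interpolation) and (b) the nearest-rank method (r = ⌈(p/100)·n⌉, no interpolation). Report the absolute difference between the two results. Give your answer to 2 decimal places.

Sorted: 905, 918, 1431, 1499, 1943, 2156, 2183, 2392, 2554, 2590, 2788, 2933, 2970, 3091.
n = 14.
(a) r = 10.75; between ranks 10 (2590) and 11 (2788): 2738.5.
(b) the nearest-rank method: rank 11 → 2788.
|2738.5 − 2788| = 49.5.

49.50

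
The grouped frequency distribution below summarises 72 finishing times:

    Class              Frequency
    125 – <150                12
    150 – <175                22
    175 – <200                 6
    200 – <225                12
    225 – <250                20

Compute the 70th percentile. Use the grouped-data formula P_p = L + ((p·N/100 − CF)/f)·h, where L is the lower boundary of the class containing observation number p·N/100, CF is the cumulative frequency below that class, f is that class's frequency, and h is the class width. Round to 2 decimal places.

221.67

N = 72; target position k = 70/100 · 72 = 50.4.
Cumulative frequencies: 12, 34, 40, 52, 72.
Observation 50.4 falls in the class 200 – <225.
L = 200, CF = 40, f = 12, h = 25.
P70 = 200 + ((50.4 − 40)/12)·25 = 200 + 21.6667 = 221.667.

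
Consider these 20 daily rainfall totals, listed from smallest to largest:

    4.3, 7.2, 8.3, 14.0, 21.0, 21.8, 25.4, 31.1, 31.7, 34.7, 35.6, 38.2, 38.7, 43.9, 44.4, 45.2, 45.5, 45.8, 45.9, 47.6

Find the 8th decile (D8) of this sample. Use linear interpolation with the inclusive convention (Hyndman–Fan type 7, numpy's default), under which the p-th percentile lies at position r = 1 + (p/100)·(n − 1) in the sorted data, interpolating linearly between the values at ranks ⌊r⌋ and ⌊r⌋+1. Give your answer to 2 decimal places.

n = 20.
r = 1 + (80/100)·(20 − 1) = 1 + 15.2 = 16.2.
Rank 16 is 45.2 and rank 17 is 45.5.
Interpolate: 45.2 + 0.2·(45.5 − 45.2) = 45.2 + 0.2·0.3 = 45.26.

45.26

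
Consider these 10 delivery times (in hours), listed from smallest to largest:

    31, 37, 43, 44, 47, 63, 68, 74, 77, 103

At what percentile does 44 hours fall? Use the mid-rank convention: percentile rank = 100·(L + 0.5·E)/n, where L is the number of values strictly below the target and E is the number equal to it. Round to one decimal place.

Count below 44: L = 3; count equal: E = 1; n = 10.
Percentile rank = 100·(3 + 0.5·1)/10 = 100·3.5/10 = 35.

35.0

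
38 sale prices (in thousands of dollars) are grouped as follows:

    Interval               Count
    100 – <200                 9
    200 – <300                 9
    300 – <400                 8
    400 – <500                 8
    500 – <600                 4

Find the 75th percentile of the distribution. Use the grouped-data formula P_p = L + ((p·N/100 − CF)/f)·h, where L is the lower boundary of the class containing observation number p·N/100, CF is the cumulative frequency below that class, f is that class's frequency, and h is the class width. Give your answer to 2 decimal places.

N = 38; target position k = 75/100 · 38 = 28.5.
Cumulative frequencies: 9, 18, 26, 34, 38.
Observation 28.5 falls in the class 400 – <500.
L = 400, CF = 26, f = 8, h = 100.
P75 = 400 + ((28.5 − 26)/8)·100 = 400 + 31.25 = 431.25.

431.25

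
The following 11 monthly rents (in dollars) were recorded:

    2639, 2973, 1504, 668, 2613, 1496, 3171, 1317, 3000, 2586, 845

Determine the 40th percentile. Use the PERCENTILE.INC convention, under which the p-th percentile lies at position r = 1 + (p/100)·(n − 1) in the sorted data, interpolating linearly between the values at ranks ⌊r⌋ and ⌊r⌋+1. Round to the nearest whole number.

1504

Sorted: 668, 845, 1317, 1496, 1504, 2586, 2613, 2639, 2973, 3000, 3171.
n = 11.
r = 1 + (40/100)·(11 − 1) = 1 + 4 = 5.
r is an integer, so P40 is the value at rank 5: 1504.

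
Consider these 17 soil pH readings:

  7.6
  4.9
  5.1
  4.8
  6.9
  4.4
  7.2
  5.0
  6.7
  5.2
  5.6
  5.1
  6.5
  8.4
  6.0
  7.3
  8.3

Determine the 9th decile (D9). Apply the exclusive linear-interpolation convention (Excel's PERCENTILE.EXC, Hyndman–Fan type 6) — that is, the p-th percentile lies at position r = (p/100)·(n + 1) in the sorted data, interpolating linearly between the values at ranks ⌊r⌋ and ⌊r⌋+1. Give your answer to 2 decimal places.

Sorted: 4.4, 4.8, 4.9, 5.0, 5.1, 5.1, 5.2, 5.6, 6.0, 6.5, 6.7, 6.9, 7.2, 7.3, 7.6, 8.3, 8.4.
n = 17.
r = (90/100)·(17 + 1) = 16.2.
Rank 16 is 8.3 and rank 17 is 8.4.
Interpolate: 8.3 + 0.2·(8.4 − 8.3) = 8.3 + 0.2·0.1 = 8.32.

8.32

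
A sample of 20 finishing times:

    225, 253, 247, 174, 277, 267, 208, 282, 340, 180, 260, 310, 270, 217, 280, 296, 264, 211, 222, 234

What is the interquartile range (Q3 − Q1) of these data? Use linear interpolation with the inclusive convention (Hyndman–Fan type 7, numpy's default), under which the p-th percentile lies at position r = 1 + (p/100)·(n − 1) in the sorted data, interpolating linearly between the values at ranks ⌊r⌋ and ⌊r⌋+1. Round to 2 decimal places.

57.00

Sorted: 174, 180, 208, 211, 217, 222, 225, 234, 247, 253, 260, 264, 267, 270, 277, 280, 282, 296, 310, 340.
n = 20.
P25: r = 5.75; ranks 5–6 are 217, 222; interpolating gives 220.75.
P75: r = 15.25; ranks 15–16 are 277, 280; interpolating gives 277.75.
Difference: 277.75 − 220.75 = 57.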